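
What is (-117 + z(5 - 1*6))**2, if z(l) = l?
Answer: 13924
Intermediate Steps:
(-117 + z(5 - 1*6))**2 = (-117 + (5 - 1*6))**2 = (-117 + (5 - 6))**2 = (-117 - 1)**2 = (-118)**2 = 13924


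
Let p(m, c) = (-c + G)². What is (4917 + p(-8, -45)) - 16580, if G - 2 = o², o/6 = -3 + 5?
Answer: 24818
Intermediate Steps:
o = 12 (o = 6*(-3 + 5) = 6*2 = 12)
G = 146 (G = 2 + 12² = 2 + 144 = 146)
p(m, c) = (146 - c)² (p(m, c) = (-c + 146)² = (146 - c)²)
(4917 + p(-8, -45)) - 16580 = (4917 + (146 - 1*(-45))²) - 16580 = (4917 + (146 + 45)²) - 16580 = (4917 + 191²) - 16580 = (4917 + 36481) - 16580 = 41398 - 16580 = 24818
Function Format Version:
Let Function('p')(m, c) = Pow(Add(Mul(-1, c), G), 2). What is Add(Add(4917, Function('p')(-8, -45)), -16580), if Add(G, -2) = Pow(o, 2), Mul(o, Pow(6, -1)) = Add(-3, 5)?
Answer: 24818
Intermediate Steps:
o = 12 (o = Mul(6, Add(-3, 5)) = Mul(6, 2) = 12)
G = 146 (G = Add(2, Pow(12, 2)) = Add(2, 144) = 146)
Function('p')(m, c) = Pow(Add(146, Mul(-1, c)), 2) (Function('p')(m, c) = Pow(Add(Mul(-1, c), 146), 2) = Pow(Add(146, Mul(-1, c)), 2))
Add(Add(4917, Function('p')(-8, -45)), -16580) = Add(Add(4917, Pow(Add(146, Mul(-1, -45)), 2)), -16580) = Add(Add(4917, Pow(Add(146, 45), 2)), -16580) = Add(Add(4917, Pow(191, 2)), -16580) = Add(Add(4917, 36481), -16580) = Add(41398, -16580) = 24818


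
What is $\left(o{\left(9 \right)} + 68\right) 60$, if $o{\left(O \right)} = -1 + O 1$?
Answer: $4560$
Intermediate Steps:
$o{\left(O \right)} = -1 + O$
$\left(o{\left(9 \right)} + 68\right) 60 = \left(\left(-1 + 9\right) + 68\right) 60 = \left(8 + 68\right) 60 = 76 \cdot 60 = 4560$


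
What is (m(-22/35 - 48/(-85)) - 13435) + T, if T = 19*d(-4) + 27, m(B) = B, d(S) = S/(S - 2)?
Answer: -23910784/1785 ≈ -13395.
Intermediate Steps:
d(S) = S/(-2 + S)
T = 119/3 (T = 19*(-4/(-2 - 4)) + 27 = 19*(-4/(-6)) + 27 = 19*(-4*(-⅙)) + 27 = 19*(⅔) + 27 = 38/3 + 27 = 119/3 ≈ 39.667)
(m(-22/35 - 48/(-85)) - 13435) + T = ((-22/35 - 48/(-85)) - 13435) + 119/3 = ((-22*1/35 - 48*(-1/85)) - 13435) + 119/3 = ((-22/35 + 48/85) - 13435) + 119/3 = (-38/595 - 13435) + 119/3 = -7993863/595 + 119/3 = -23910784/1785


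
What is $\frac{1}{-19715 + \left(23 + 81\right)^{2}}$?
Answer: $- \frac{1}{8899} \approx -0.00011237$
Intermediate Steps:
$\frac{1}{-19715 + \left(23 + 81\right)^{2}} = \frac{1}{-19715 + 104^{2}} = \frac{1}{-19715 + 10816} = \frac{1}{-8899} = - \frac{1}{8899}$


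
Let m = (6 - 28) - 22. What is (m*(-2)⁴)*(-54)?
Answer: 38016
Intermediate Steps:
m = -44 (m = -22 - 22 = -44)
(m*(-2)⁴)*(-54) = -44*(-2)⁴*(-54) = -44*16*(-54) = -704*(-54) = 38016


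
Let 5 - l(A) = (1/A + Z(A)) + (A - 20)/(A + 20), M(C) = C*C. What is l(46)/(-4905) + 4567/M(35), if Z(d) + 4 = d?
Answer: 6814899851/1824218550 ≈ 3.7358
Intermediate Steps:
M(C) = C**2
Z(d) = -4 + d
l(A) = 9 - A - 1/A - (-20 + A)/(20 + A) (l(A) = 5 - ((1/A + (-4 + A)) + (A - 20)/(A + 20)) = 5 - ((-4 + A + 1/A) + (-20 + A)/(20 + A)) = 5 - (-4 + A + 1/A + (-20 + A)/(20 + A)) = 5 + (4 - A - 1/A - (-20 + A)/(20 + A)) = 9 - A - 1/A - (-20 + A)/(20 + A))
l(46)/(-4905) + 4567/M(35) = ((-20 - 1*46**3 - 12*46**2 + 199*46)/(46*(20 + 46)))/(-4905) + 4567/(35**2) = ((1/46)*(-20 - 1*97336 - 12*2116 + 9154)/66)*(-1/4905) + 4567/1225 = ((1/46)*(1/66)*(-20 - 97336 - 25392 + 9154))*(-1/4905) + 4567*(1/1225) = ((1/46)*(1/66)*(-113594))*(-1/4905) + 4567/1225 = -56797/1518*(-1/4905) + 4567/1225 = 56797/7445790 + 4567/1225 = 6814899851/1824218550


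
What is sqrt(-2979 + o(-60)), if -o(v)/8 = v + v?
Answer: I*sqrt(2019) ≈ 44.933*I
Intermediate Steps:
o(v) = -16*v (o(v) = -8*(v + v) = -16*v)
sqrt(-2979 + o(-60)) = sqrt(-2979 - 16*(-60)) = sqrt(-2979 + 960) = sqrt(-2019) = I*sqrt(2019)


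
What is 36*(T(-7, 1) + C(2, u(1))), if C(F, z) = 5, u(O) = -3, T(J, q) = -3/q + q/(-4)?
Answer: 63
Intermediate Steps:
T(J, q) = -3/q - q/4 (T(J, q) = -3/q + q*(-¼) = -3/q - q/4)
36*(T(-7, 1) + C(2, u(1))) = 36*((-3/1 - ¼*1) + 5) = 36*((-3*1 - ¼) + 5) = 36*((-3 - ¼) + 5) = 36*(-13/4 + 5) = 36*(7/4) = 63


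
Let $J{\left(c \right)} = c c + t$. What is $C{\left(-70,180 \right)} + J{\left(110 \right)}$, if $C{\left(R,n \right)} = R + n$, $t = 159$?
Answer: $12369$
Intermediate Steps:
$J{\left(c \right)} = 159 + c^{2}$ ($J{\left(c \right)} = c c + 159 = c^{2} + 159 = 159 + c^{2}$)
$C{\left(-70,180 \right)} + J{\left(110 \right)} = \left(-70 + 180\right) + \left(159 + 110^{2}\right) = 110 + \left(159 + 12100\right) = 110 + 12259 = 12369$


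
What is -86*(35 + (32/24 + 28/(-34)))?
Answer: -155746/51 ≈ -3053.8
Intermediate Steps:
-86*(35 + (32/24 + 28/(-34))) = -86*(35 + (32*(1/24) + 28*(-1/34))) = -86*(35 + (4/3 - 14/17)) = -86*(35 + 26/51) = -86*1811/51 = -155746/51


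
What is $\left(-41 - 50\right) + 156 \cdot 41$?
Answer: $6305$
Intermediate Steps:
$\left(-41 - 50\right) + 156 \cdot 41 = -91 + 6396 = 6305$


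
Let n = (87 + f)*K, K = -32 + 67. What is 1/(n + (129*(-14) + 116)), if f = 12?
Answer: 1/1775 ≈ 0.00056338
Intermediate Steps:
K = 35
n = 3465 (n = (87 + 12)*35 = 99*35 = 3465)
1/(n + (129*(-14) + 116)) = 1/(3465 + (129*(-14) + 116)) = 1/(3465 + (-1806 + 116)) = 1/(3465 - 1690) = 1/1775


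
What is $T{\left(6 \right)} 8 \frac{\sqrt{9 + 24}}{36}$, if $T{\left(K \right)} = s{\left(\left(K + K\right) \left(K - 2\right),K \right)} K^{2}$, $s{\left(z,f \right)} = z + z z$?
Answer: $18816 \sqrt{33} \approx 1.0809 \cdot 10^{5}$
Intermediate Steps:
$s{\left(z,f \right)} = z + z^{2}$
$T{\left(K \right)} = 2 K^{3} \left(1 + 2 K \left(-2 + K\right)\right) \left(-2 + K\right)$ ($T{\left(K \right)} = \left(K + K\right) \left(K - 2\right) \left(1 + \left(K + K\right) \left(K - 2\right)\right) K^{2} = 2 K \left(-2 + K\right) \left(1 + 2 K \left(-2 + K\right)\right) K^{2} = 2 K \left(1 + 2 K \left(-2 + K\right)\right) \left(-2 + K\right) K^{2} = 2 K^{3} \left(1 + 2 K \left(-2 + K\right)\right) \left(-2 + K\right)$)
$T{\left(6 \right)} 8 \frac{\sqrt{9 + 24}}{36} = 2 \cdot 6^{3} \left(1 + 2 \cdot 6 \left(-2 + 6\right)\right) \left(-2 + 6\right) 8 \frac{\sqrt{9 + 24}}{36} = 2 \cdot 216 \left(1 + 2 \cdot 6 \cdot 4\right) 4 \cdot 8 \sqrt{33} \cdot \frac{1}{36} = 2 \cdot 216 \left(1 + 48\right) 4 \cdot 8 \frac{\sqrt{33}}{36} = 2 \cdot 216 \cdot 49 \cdot 4 \cdot 8 \frac{\sqrt{33}}{36} = 84672 \cdot 8 \frac{\sqrt{33}}{36} = 677376 \frac{\sqrt{33}}{36} = 18816 \sqrt{33}$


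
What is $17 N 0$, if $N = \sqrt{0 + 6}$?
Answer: $0$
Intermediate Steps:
$N = \sqrt{6} \approx 2.4495$
$17 N 0 = 17 \sqrt{6} \cdot 0 = 0$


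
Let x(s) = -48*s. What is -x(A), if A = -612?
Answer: -29376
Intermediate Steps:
-x(A) = -(-48)*(-612) = -1*29376 = -29376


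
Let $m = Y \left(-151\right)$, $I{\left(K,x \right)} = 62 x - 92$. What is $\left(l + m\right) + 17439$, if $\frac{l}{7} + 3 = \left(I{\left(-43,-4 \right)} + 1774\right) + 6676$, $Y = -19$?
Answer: $77057$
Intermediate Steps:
$I{\left(K,x \right)} = -92 + 62 x$
$m = 2869$ ($m = \left(-19\right) \left(-151\right) = 2869$)
$l = 56749$ ($l = -21 + 7 \left(\left(\left(-92 + 62 \left(-4\right)\right) + 1774\right) + 6676\right) = -21 + 7 \left(\left(\left(-92 - 248\right) + 1774\right) + 6676\right) = -21 + 7 \left(\left(-340 + 1774\right) + 6676\right) = -21 + 7 \left(1434 + 6676\right) = -21 + 7 \cdot 8110 = -21 + 56770 = 56749$)
$\left(l + m\right) + 17439 = \left(56749 + 2869\right) + 17439 = 59618 + 17439 = 77057$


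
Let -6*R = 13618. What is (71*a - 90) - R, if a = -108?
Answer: -16465/3 ≈ -5488.3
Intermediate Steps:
R = -6809/3 (R = -⅙*13618 = -6809/3 ≈ -2269.7)
(71*a - 90) - R = (71*(-108) - 90) - 1*(-6809/3) = (-7668 - 90) + 6809/3 = -7758 + 6809/3 = -16465/3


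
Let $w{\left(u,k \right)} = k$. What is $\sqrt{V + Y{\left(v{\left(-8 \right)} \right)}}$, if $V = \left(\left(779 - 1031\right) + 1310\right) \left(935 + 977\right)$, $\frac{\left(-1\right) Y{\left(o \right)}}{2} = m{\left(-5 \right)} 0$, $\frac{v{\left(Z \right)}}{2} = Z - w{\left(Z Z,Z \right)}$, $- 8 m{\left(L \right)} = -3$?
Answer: $92 \sqrt{239} \approx 1422.3$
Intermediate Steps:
$m{\left(L \right)} = \frac{3}{8}$ ($m{\left(L \right)} = \left(- \frac{1}{8}\right) \left(-3\right) = \frac{3}{8}$)
$v{\left(Z \right)} = 0$ ($v{\left(Z \right)} = 2 \left(Z - Z\right) = 2 \cdot 0 = 0$)
$Y{\left(o \right)} = 0$ ($Y{\left(o \right)} = - 2 \cdot \frac{3}{8} \cdot 0 = \left(-2\right) 0 = 0$)
$V = 2022896$ ($V = \left(\left(779 - 1031\right) + 1310\right) 1912 = \left(-252 + 1310\right) 1912 = 1058 \cdot 1912 = 2022896$)
$\sqrt{V + Y{\left(v{\left(-8 \right)} \right)}} = \sqrt{2022896 + 0} = \sqrt{2022896} = 92 \sqrt{239}$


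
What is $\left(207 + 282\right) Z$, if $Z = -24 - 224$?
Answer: $-121272$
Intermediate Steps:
$Z = -248$ ($Z = -24 - 224 = -248$)
$\left(207 + 282\right) Z = \left(207 + 282\right) \left(-248\right) = 489 \left(-248\right) = -121272$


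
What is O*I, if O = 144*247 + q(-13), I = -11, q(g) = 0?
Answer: -391248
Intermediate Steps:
O = 35568 (O = 144*247 + 0 = 35568 + 0 = 35568)
O*I = 35568*(-11) = -391248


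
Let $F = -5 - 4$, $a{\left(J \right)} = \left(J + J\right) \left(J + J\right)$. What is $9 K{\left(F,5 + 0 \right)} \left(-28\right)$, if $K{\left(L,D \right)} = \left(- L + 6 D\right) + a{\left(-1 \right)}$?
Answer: $-10836$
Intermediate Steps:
$a{\left(J \right)} = 4 J^{2}$ ($a{\left(J \right)} = 2 J 2 J = 4 J^{2}$)
$F = -9$
$K{\left(L,D \right)} = 4 - L + 6 D$ ($K{\left(L,D \right)} = \left(- L + 6 D\right) + 4 \left(-1\right)^{2} = \left(- L + 6 D\right) + 4 \cdot 1 = \left(- L + 6 D\right) + 4 = 4 - L + 6 D$)
$9 K{\left(F,5 + 0 \right)} \left(-28\right) = 9 \left(4 - -9 + 6 \left(5 + 0\right)\right) \left(-28\right) = 9 \left(4 + 9 + 6 \cdot 5\right) \left(-28\right) = 9 \left(4 + 9 + 30\right) \left(-28\right) = 9 \cdot 43 \left(-28\right) = 387 \left(-28\right) = -10836$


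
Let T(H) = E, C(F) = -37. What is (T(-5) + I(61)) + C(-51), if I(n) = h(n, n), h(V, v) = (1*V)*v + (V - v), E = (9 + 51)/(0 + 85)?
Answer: 62640/17 ≈ 3684.7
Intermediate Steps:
E = 12/17 (E = 60/85 = 60*(1/85) = 12/17 ≈ 0.70588)
T(H) = 12/17
h(V, v) = V - v + V*v (h(V, v) = V*v + (V - v) = V - v + V*v)
I(n) = n² (I(n) = n - n + n*n = n - n + n² = n²)
(T(-5) + I(61)) + C(-51) = (12/17 + 61²) - 37 = (12/17 + 3721) - 37 = 63269/17 - 37 = 62640/17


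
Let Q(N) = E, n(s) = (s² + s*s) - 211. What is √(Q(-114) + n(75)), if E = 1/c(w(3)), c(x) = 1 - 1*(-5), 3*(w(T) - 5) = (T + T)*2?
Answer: √397410/6 ≈ 105.07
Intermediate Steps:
w(T) = 5 + 4*T/3 (w(T) = 5 + ((T + T)*2)/3 = 5 + ((2*T)*2)/3 = 5 + (4*T)/3 = 5 + 4*T/3)
c(x) = 6 (c(x) = 1 + 5 = 6)
n(s) = -211 + 2*s² (n(s) = (s² + s²) - 211 = 2*s² - 211 = -211 + 2*s²)
E = ⅙ (E = 1/6 = ⅙ ≈ 0.16667)
Q(N) = ⅙
√(Q(-114) + n(75)) = √(⅙ + (-211 + 2*75²)) = √(⅙ + (-211 + 2*5625)) = √(⅙ + (-211 + 11250)) = √(⅙ + 11039) = √(66235/6) = √397410/6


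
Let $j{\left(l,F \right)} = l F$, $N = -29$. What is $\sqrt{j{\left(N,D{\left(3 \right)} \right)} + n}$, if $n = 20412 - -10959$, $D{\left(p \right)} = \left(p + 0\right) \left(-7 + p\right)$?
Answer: $\sqrt{31719} \approx 178.1$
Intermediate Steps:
$D{\left(p \right)} = p \left(-7 + p\right)$
$j{\left(l,F \right)} = F l$
$n = 31371$ ($n = 20412 + 10959 = 31371$)
$\sqrt{j{\left(N,D{\left(3 \right)} \right)} + n} = \sqrt{3 \left(-7 + 3\right) \left(-29\right) + 31371} = \sqrt{3 \left(-4\right) \left(-29\right) + 31371} = \sqrt{\left(-12\right) \left(-29\right) + 31371} = \sqrt{348 + 31371} = \sqrt{31719}$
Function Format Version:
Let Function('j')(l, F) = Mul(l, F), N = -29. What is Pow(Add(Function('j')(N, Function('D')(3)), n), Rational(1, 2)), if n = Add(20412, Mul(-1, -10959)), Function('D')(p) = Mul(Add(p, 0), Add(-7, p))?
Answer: Pow(31719, Rational(1, 2)) ≈ 178.10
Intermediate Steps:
Function('D')(p) = Mul(p, Add(-7, p))
Function('j')(l, F) = Mul(F, l)
n = 31371 (n = Add(20412, 10959) = 31371)
Pow(Add(Function('j')(N, Function('D')(3)), n), Rational(1, 2)) = Pow(Add(Mul(Mul(3, Add(-7, 3)), -29), 31371), Rational(1, 2)) = Pow(Add(Mul(Mul(3, -4), -29), 31371), Rational(1, 2)) = Pow(Add(Mul(-12, -29), 31371), Rational(1, 2)) = Pow(Add(348, 31371), Rational(1, 2)) = Pow(31719, Rational(1, 2))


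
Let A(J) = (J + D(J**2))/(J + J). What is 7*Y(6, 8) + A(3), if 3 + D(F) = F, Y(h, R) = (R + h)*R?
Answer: 1571/2 ≈ 785.50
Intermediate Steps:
Y(h, R) = R*(R + h)
D(F) = -3 + F
A(J) = (-3 + J + J**2)/(2*J) (A(J) = (J + (-3 + J**2))/(J + J) = (-3 + J + J**2)/((2*J)) = (-3 + J + J**2)*(1/(2*J)) = (-3 + J + J**2)/(2*J))
7*Y(6, 8) + A(3) = 7*(8*(8 + 6)) + (1/2)*(-3 + 3 + 3**2)/3 = 7*(8*14) + (1/2)*(1/3)*(-3 + 3 + 9) = 7*112 + (1/2)*(1/3)*9 = 784 + 3/2 = 1571/2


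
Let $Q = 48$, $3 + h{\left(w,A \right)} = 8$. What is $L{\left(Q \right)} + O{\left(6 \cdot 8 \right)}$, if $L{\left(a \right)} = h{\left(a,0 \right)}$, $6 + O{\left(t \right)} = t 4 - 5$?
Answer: $186$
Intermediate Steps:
$O{\left(t \right)} = -11 + 4 t$ ($O{\left(t \right)} = -6 + \left(t 4 - 5\right) = -6 + \left(4 t - 5\right) = -6 + \left(-5 + 4 t\right) = -11 + 4 t$)
$h{\left(w,A \right)} = 5$ ($h{\left(w,A \right)} = -3 + 8 = 5$)
$L{\left(a \right)} = 5$
$L{\left(Q \right)} + O{\left(6 \cdot 8 \right)} = 5 - \left(11 - 4 \cdot 6 \cdot 8\right) = 5 + \left(-11 + 4 \cdot 48\right) = 5 + \left(-11 + 192\right) = 5 + 181 = 186$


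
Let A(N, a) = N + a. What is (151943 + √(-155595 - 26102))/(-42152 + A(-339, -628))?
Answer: -151943/43119 - I*√181697/43119 ≈ -3.5238 - 0.0098857*I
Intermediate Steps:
(151943 + √(-155595 - 26102))/(-42152 + A(-339, -628)) = (151943 + √(-155595 - 26102))/(-42152 + (-339 - 628)) = (151943 + √(-181697))/(-42152 - 967) = (151943 + I*√181697)/(-43119) = (151943 + I*√181697)*(-1/43119) = -151943/43119 - I*√181697/43119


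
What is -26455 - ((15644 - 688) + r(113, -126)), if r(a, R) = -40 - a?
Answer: -41258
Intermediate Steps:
-26455 - ((15644 - 688) + r(113, -126)) = -26455 - ((15644 - 688) + (-40 - 1*113)) = -26455 - (14956 + (-40 - 113)) = -26455 - (14956 - 153) = -26455 - 1*14803 = -26455 - 14803 = -41258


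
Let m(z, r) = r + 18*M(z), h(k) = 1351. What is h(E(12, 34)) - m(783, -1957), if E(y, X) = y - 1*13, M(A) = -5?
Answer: 3398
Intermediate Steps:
E(y, X) = -13 + y (E(y, X) = y - 13 = -13 + y)
m(z, r) = -90 + r (m(z, r) = r + 18*(-5) = r - 90 = -90 + r)
h(E(12, 34)) - m(783, -1957) = 1351 - (-90 - 1957) = 1351 - 1*(-2047) = 1351 + 2047 = 3398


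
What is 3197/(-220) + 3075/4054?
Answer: -6142069/445940 ≈ -13.773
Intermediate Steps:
3197/(-220) + 3075/4054 = 3197*(-1/220) + 3075*(1/4054) = -3197/220 + 3075/4054 = -6142069/445940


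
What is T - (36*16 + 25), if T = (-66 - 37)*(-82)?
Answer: 7845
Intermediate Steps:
T = 8446 (T = -103*(-82) = 8446)
T - (36*16 + 25) = 8446 - (36*16 + 25) = 8446 - (576 + 25) = 8446 - 1*601 = 8446 - 601 = 7845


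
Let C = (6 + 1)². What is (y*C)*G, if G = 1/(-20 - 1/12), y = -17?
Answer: 9996/241 ≈ 41.477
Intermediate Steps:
C = 49 (C = 7² = 49)
G = -12/241 (G = 1/(-20 - 1*1/12) = 1/(-20 - 1/12) = 1/(-241/12) = -12/241 ≈ -0.049793)
(y*C)*G = -17*49*(-12/241) = -833*(-12/241) = 9996/241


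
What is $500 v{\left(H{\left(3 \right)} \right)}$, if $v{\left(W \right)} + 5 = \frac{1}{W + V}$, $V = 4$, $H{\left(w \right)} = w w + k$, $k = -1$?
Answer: $- \frac{7375}{3} \approx -2458.3$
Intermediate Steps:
$H{\left(w \right)} = -1 + w^{2}$ ($H{\left(w \right)} = w w - 1 = w^{2} - 1 = -1 + w^{2}$)
$v{\left(W \right)} = -5 + \frac{1}{4 + W}$ ($v{\left(W \right)} = -5 + \frac{1}{W + 4} = -5 + \frac{1}{4 + W}$)
$500 v{\left(H{\left(3 \right)} \right)} = 500 \frac{-19 - 5 \left(-1 + 3^{2}\right)}{4 - \left(1 - 3^{2}\right)} = 500 \frac{-19 - 5 \left(-1 + 9\right)}{4 + \left(-1 + 9\right)} = 500 \frac{-19 - 40}{4 + 8} = 500 \frac{-19 - 40}{12} = 500 \cdot \frac{1}{12} \left(-59\right) = 500 \left(- \frac{59}{12}\right) = - \frac{7375}{3}$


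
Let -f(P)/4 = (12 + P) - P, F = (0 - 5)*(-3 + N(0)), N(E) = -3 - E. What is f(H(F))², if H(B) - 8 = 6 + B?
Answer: 2304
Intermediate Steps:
F = 30 (F = (0 - 5)*(-3 + (-3 - 1*0)) = -5*(-3 + (-3 + 0)) = -5*(-3 - 3) = -5*(-6) = 30)
H(B) = 14 + B (H(B) = 8 + (6 + B) = 14 + B)
f(P) = -48 (f(P) = -4*((12 + P) - P) = -4*12 = -48)
f(H(F))² = (-48)² = 2304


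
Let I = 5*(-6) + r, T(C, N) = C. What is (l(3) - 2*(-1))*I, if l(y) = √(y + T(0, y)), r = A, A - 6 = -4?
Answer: -56 - 28*√3 ≈ -104.50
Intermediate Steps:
A = 2 (A = 6 - 4 = 2)
r = 2
I = -28 (I = 5*(-6) + 2 = -30 + 2 = -28)
l(y) = √y (l(y) = √(y + 0) = √y)
(l(3) - 2*(-1))*I = (√3 - 2*(-1))*(-28) = (√3 + 2)*(-28) = (2 + √3)*(-28) = -56 - 28*√3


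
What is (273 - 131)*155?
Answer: 22010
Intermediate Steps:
(273 - 131)*155 = 142*155 = 22010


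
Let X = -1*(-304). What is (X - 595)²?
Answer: 84681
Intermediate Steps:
X = 304
(X - 595)² = (304 - 595)² = (-291)² = 84681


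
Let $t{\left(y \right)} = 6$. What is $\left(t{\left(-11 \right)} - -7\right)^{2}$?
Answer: $169$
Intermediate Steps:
$\left(t{\left(-11 \right)} - -7\right)^{2} = \left(6 - -7\right)^{2} = \left(6 + 7\right)^{2} = 13^{2} = 169$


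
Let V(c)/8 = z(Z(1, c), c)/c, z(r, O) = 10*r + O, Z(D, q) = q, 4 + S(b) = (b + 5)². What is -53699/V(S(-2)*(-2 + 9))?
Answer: -53699/88 ≈ -610.22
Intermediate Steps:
S(b) = -4 + (5 + b)² (S(b) = -4 + (b + 5)² = -4 + (5 + b)²)
z(r, O) = O + 10*r
V(c) = 88 (V(c) = 8*((c + 10*c)/c) = 8*((11*c)/c) = 8*11 = 88)
-53699/V(S(-2)*(-2 + 9)) = -53699/88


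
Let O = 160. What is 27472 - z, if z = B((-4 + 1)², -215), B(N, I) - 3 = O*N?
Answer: 26029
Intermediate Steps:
B(N, I) = 3 + 160*N
z = 1443 (z = 3 + 160*(-4 + 1)² = 3 + 160*(-3)² = 3 + 160*9 = 3 + 1440 = 1443)
27472 - z = 27472 - 1*1443 = 27472 - 1443 = 26029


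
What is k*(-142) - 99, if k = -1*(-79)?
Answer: -11317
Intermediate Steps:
k = 79
k*(-142) - 99 = 79*(-142) - 99 = -11218 - 99 = -11317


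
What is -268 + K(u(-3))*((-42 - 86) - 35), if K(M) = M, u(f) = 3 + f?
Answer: -268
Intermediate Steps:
-268 + K(u(-3))*((-42 - 86) - 35) = -268 + (3 - 3)*((-42 - 86) - 35) = -268 + 0*(-128 - 35) = -268 + 0*(-163) = -268 + 0 = -268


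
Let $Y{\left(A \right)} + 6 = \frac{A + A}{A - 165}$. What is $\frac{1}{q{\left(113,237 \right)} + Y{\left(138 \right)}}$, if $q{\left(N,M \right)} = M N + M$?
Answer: $\frac{9}{243016} \approx 3.7035 \cdot 10^{-5}$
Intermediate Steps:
$Y{\left(A \right)} = -6 + \frac{2 A}{-165 + A}$ ($Y{\left(A \right)} = -6 + \frac{A + A}{A - 165} = -6 + \frac{2 A}{-165 + A}$)
$q{\left(N,M \right)} = M + M N$
$\frac{1}{q{\left(113,237 \right)} + Y{\left(138 \right)}} = \frac{1}{237 \left(1 + 113\right) + \frac{2 \left(495 - 276\right)}{-165 + 138}} = \frac{1}{237 \cdot 114 + \frac{2 \left(495 - 276\right)}{-27}} = \frac{1}{27018 + 2 \left(- \frac{1}{27}\right) 219} = \frac{1}{27018 - \frac{146}{9}} = \frac{1}{\frac{243016}{9}} = \frac{9}{243016}$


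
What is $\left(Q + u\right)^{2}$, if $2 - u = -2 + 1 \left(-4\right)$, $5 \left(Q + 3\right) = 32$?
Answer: $\frac{3249}{25} \approx 129.96$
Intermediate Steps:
$Q = \frac{17}{5}$ ($Q = -3 + \frac{1}{5} \cdot 32 = -3 + \frac{32}{5} = \frac{17}{5} \approx 3.4$)
$u = 8$ ($u = 2 - \left(-2 + 1 \left(-4\right)\right) = 2 - \left(-2 - 4\right) = 2 - -6 = 2 + 6 = 8$)
$\left(Q + u\right)^{2} = \left(\frac{17}{5} + 8\right)^{2} = \left(\frac{57}{5}\right)^{2} = \frac{3249}{25}$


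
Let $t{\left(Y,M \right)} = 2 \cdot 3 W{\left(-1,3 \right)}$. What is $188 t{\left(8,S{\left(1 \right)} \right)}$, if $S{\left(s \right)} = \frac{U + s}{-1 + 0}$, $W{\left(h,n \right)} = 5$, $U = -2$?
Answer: $5640$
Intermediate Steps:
$S{\left(s \right)} = 2 - s$ ($S{\left(s \right)} = \frac{-2 + s}{-1 + 0} = \frac{-2 + s}{-1} = \left(-2 + s\right) \left(-1\right) = 2 - s$)
$t{\left(Y,M \right)} = 30$ ($t{\left(Y,M \right)} = 2 \cdot 3 \cdot 5 = 6 \cdot 5 = 30$)
$188 t{\left(8,S{\left(1 \right)} \right)} = 188 \cdot 30 = 5640$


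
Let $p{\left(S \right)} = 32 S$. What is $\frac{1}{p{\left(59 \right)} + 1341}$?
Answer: $\frac{1}{3229} \approx 0.00030969$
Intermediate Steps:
$\frac{1}{p{\left(59 \right)} + 1341} = \frac{1}{32 \cdot 59 + 1341} = \frac{1}{1888 + 1341} = \frac{1}{3229}$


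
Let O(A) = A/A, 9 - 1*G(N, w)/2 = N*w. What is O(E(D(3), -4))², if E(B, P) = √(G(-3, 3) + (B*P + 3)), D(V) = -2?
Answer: 1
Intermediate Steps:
G(N, w) = 18 - 2*N*w
E(B, P) = √(39 + B*P) (E(B, P) = √((18 - 2*(-3)*3) + (B*P + 3)) = √((18 + 18) + (3 + B*P)) = √(36 + (3 + B*P)) = √(39 + B*P))
O(A) = 1
O(E(D(3), -4))² = 1² = 1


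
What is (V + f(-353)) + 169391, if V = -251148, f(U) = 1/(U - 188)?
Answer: -44230538/541 ≈ -81757.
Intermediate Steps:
f(U) = 1/(-188 + U)
(V + f(-353)) + 169391 = (-251148 + 1/(-188 - 353)) + 169391 = (-251148 + 1/(-541)) + 169391 = (-251148 - 1/541) + 169391 = -135871069/541 + 169391 = -44230538/541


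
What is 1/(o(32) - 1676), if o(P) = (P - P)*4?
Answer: -1/1676 ≈ -0.00059666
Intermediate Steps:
o(P) = 0 (o(P) = 0*4 = 0)
1/(o(32) - 1676) = 1/(0 - 1676) = 1/(-1676) = -1/1676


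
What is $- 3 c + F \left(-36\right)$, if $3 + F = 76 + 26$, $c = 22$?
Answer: $-3630$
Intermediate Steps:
$F = 99$ ($F = -3 + \left(76 + 26\right) = -3 + 102 = 99$)
$- 3 c + F \left(-36\right) = \left(-3\right) 22 + 99 \left(-36\right) = -66 - 3564 = -3630$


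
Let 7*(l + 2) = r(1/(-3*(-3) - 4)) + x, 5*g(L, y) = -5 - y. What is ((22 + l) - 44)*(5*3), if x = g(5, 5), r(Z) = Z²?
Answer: -1821/5 ≈ -364.20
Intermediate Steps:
g(L, y) = -1 - y/5 (g(L, y) = (-5 - y)/5 = -1 - y/5)
x = -2 (x = -1 - ⅕*5 = -1 - 1 = -2)
l = -57/25 (l = -2 + ((1/(-3*(-3) - 4))² - 2)/7 = -2 + ((1/(9 - 4))² - 2)/7 = -2 + ((1/5)² - 2)/7 = -2 + ((⅕)² - 2)/7 = -2 + (1/25 - 2)/7 = -2 + (⅐)*(-49/25) = -2 - 7/25 = -57/25 ≈ -2.2800)
((22 + l) - 44)*(5*3) = ((22 - 57/25) - 44)*(5*3) = (493/25 - 44)*15 = -607/25*15 = -1821/5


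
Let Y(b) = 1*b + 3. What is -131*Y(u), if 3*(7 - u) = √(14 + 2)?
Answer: -3406/3 ≈ -1135.3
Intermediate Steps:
u = 17/3 (u = 7 - √(14 + 2)/3 = 7 - √16/3 = 7 - ⅓*4 = 7 - 4/3 = 17/3 ≈ 5.6667)
Y(b) = 3 + b (Y(b) = b + 3 = 3 + b)
-131*Y(u) = -131*(3 + 17/3) = -131*26/3 = -3406/3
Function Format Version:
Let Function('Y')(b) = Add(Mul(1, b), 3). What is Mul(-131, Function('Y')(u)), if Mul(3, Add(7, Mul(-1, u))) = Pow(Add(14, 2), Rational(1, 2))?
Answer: Rational(-3406, 3) ≈ -1135.3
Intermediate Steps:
u = Rational(17, 3) (u = Add(7, Mul(Rational(-1, 3), Pow(Add(14, 2), Rational(1, 2)))) = Add(7, Mul(Rational(-1, 3), Pow(16, Rational(1, 2)))) = Add(7, Mul(Rational(-1, 3), 4)) = Add(7, Rational(-4, 3)) = Rational(17, 3) ≈ 5.6667)
Function('Y')(b) = Add(3, b) (Function('Y')(b) = Add(b, 3) = Add(3, b))
Mul(-131, Function('Y')(u)) = Mul(-131, Add(3, Rational(17, 3))) = Mul(-131, Rational(26, 3)) = Rational(-3406, 3)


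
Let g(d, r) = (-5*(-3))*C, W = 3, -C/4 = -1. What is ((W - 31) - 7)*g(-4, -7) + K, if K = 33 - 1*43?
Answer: -2110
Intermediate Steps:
C = 4 (C = -4*(-1) = 4)
K = -10 (K = 33 - 43 = -10)
g(d, r) = 60 (g(d, r) = -5*(-3)*4 = 15*4 = 60)
((W - 31) - 7)*g(-4, -7) + K = ((3 - 31) - 7)*60 - 10 = (-28 - 7)*60 - 10 = -35*60 - 10 = -2100 - 10 = -2110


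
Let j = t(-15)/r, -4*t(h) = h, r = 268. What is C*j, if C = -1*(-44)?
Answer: 165/268 ≈ 0.61567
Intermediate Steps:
t(h) = -h/4
C = 44
j = 15/1072 (j = -¼*(-15)/268 = (15/4)*(1/268) = 15/1072 ≈ 0.013993)
C*j = 44*(15/1072) = 165/268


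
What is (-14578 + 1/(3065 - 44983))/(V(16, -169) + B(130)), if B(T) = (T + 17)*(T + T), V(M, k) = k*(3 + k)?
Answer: -611080605/2778073532 ≈ -0.21997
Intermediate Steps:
B(T) = 2*T*(17 + T) (B(T) = (17 + T)*(2*T) = 2*T*(17 + T))
(-14578 + 1/(3065 - 44983))/(V(16, -169) + B(130)) = (-14578 + 1/(3065 - 44983))/(-169*(3 - 169) + 2*130*(17 + 130)) = (-14578 + 1/(-41918))/(-169*(-166) + 2*130*147) = (-14578 - 1/41918)/(28054 + 38220) = -611080605/41918/66274 = -611080605/41918*1/66274 = -611080605/2778073532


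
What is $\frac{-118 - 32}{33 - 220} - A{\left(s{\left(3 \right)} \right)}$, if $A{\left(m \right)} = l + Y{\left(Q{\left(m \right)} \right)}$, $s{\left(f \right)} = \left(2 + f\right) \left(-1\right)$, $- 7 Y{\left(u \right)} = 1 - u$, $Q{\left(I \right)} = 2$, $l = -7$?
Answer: $\frac{10026}{1309} \approx 7.6593$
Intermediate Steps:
$Y{\left(u \right)} = - \frac{1}{7} + \frac{u}{7}$ ($Y{\left(u \right)} = - \frac{1 - u}{7} = - \frac{1}{7} + \frac{u}{7}$)
$s{\left(f \right)} = -2 - f$
$A{\left(m \right)} = - \frac{48}{7}$ ($A{\left(m \right)} = -7 + \left(- \frac{1}{7} + \frac{1}{7} \cdot 2\right) = -7 + \left(- \frac{1}{7} + \frac{2}{7}\right) = -7 + \frac{1}{7} = - \frac{48}{7}$)
$\frac{-118 - 32}{33 - 220} - A{\left(s{\left(3 \right)} \right)} = \frac{-118 - 32}{33 - 220} - - \frac{48}{7} = - \frac{150}{-187} + \frac{48}{7} = \left(-150\right) \left(- \frac{1}{187}\right) + \frac{48}{7} = \frac{150}{187} + \frac{48}{7} = \frac{10026}{1309}$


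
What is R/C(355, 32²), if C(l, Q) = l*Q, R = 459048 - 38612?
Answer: 105109/90880 ≈ 1.1566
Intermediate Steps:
R = 420436
C(l, Q) = Q*l
R/C(355, 32²) = 420436/((32²*355)) = 420436/((1024*355)) = 420436/363520 = 420436*(1/363520) = 105109/90880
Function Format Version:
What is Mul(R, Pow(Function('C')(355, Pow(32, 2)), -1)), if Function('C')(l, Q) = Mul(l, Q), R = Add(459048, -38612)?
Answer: Rational(105109, 90880) ≈ 1.1566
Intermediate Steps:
R = 420436
Function('C')(l, Q) = Mul(Q, l)
Mul(R, Pow(Function('C')(355, Pow(32, 2)), -1)) = Mul(420436, Pow(Mul(Pow(32, 2), 355), -1)) = Mul(420436, Pow(Mul(1024, 355), -1)) = Mul(420436, Pow(363520, -1)) = Mul(420436, Rational(1, 363520)) = Rational(105109, 90880)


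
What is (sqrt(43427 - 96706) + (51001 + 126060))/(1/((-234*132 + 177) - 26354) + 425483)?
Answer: 10103985965/24280187394 + 57065*I*sqrt(53279)/24280187394 ≈ 0.41614 + 0.0005425*I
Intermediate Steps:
(sqrt(43427 - 96706) + (51001 + 126060))/(1/((-234*132 + 177) - 26354) + 425483) = (sqrt(-53279) + 177061)/(1/((-30888 + 177) - 26354) + 425483) = (I*sqrt(53279) + 177061)/(1/(-30711 - 26354) + 425483) = (177061 + I*sqrt(53279))/(1/(-57065) + 425483) = (177061 + I*sqrt(53279))/(-1/57065 + 425483) = (177061 + I*sqrt(53279))/(24280187394/57065) = (177061 + I*sqrt(53279))*(57065/24280187394) = 10103985965/24280187394 + 57065*I*sqrt(53279)/24280187394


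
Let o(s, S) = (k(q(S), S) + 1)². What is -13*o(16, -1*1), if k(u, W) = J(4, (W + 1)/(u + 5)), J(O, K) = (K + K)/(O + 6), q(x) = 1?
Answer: -13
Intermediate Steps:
J(O, K) = 2*K/(6 + O) (J(O, K) = (2*K)/(6 + O) = 2*K/(6 + O))
k(u, W) = (1 + W)/(5*(5 + u)) (k(u, W) = 2*((W + 1)/(u + 5))/(6 + 4) = 2*((1 + W)/(5 + u))/10 = 2*((1 + W)/(5 + u))*(⅒) = (1 + W)/(5*(5 + u)))
o(s, S) = (31/30 + S/30)² (o(s, S) = ((1 + S)/(5*(5 + 1)) + 1)² = ((⅕)*(1 + S)/6 + 1)² = ((⅕)*(⅙)*(1 + S) + 1)² = ((1/30 + S/30) + 1)² = (31/30 + S/30)²)
-13*o(16, -1*1) = -13*(31 - 1*1)²/900 = -13*(31 - 1)²/900 = -13*30²/900 = -13*900/900 = -13*1 = -13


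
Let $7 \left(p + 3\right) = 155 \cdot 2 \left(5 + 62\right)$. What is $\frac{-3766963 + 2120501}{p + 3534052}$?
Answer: $- \frac{11525234}{24759113} \approx -0.46549$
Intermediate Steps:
$p = \frac{20749}{7}$ ($p = -3 + \frac{155 \cdot 2 \left(5 + 62\right)}{7} = -3 + \frac{310 \cdot 67}{7} = -3 + \frac{1}{7} \cdot 20770 = -3 + \frac{20770}{7} = \frac{20749}{7} \approx 2964.1$)
$\frac{-3766963 + 2120501}{p + 3534052} = \frac{-3766963 + 2120501}{\frac{20749}{7} + 3534052} = - \frac{1646462}{\frac{24759113}{7}} = \left(-1646462\right) \frac{7}{24759113} = - \frac{11525234}{24759113}$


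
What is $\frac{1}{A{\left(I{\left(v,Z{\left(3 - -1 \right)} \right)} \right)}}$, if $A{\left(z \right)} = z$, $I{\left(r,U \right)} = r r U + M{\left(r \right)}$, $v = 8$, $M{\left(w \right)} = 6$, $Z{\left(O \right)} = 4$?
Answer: $\frac{1}{262} \approx 0.0038168$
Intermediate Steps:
$I{\left(r,U \right)} = 6 + U r^{2}$ ($I{\left(r,U \right)} = r r U + 6 = r^{2} U + 6 = U r^{2} + 6 = 6 + U r^{2}$)
$\frac{1}{A{\left(I{\left(v,Z{\left(3 - -1 \right)} \right)} \right)}} = \frac{1}{6 + 4 \cdot 8^{2}} = \frac{1}{6 + 4 \cdot 64} = \frac{1}{6 + 256} = \frac{1}{262}$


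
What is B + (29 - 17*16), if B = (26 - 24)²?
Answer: -239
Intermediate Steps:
B = 4 (B = 2² = 4)
B + (29 - 17*16) = 4 + (29 - 17*16) = 4 + (29 - 272) = 4 - 243 = -239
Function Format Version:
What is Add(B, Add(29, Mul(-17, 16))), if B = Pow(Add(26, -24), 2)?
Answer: -239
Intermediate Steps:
B = 4 (B = Pow(2, 2) = 4)
Add(B, Add(29, Mul(-17, 16))) = Add(4, Add(29, Mul(-17, 16))) = Add(4, Add(29, -272)) = Add(4, -243) = -239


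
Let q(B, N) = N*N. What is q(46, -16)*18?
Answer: 4608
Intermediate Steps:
q(B, N) = N²
q(46, -16)*18 = (-16)²*18 = 256*18 = 4608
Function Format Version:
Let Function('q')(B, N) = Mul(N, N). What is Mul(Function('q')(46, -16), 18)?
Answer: 4608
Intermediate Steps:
Function('q')(B, N) = Pow(N, 2)
Mul(Function('q')(46, -16), 18) = Mul(Pow(-16, 2), 18) = Mul(256, 18) = 4608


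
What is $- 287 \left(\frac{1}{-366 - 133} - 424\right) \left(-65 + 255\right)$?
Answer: $\frac{11537293810}{499} \approx 2.3121 \cdot 10^{7}$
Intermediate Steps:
$- 287 \left(\frac{1}{-366 - 133} - 424\right) \left(-65 + 255\right) = - 287 \left(\frac{1}{-366 - 133} - 424\right) 190 = - 287 \left(\frac{1}{-499} - 424\right) 190 = - 287 \left(- \frac{1}{499} - 424\right) 190 = - 287 \left(\left(- \frac{211577}{499}\right) 190\right) = \left(-287\right) \left(- \frac{40199630}{499}\right) = \frac{11537293810}{499}$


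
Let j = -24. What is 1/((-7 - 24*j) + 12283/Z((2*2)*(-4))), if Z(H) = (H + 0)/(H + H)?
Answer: 1/25135 ≈ 3.9785e-5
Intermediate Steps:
Z(H) = ½ (Z(H) = H/((2*H)) = H*(1/(2*H)) = ½)
1/((-7 - 24*j) + 12283/Z((2*2)*(-4))) = 1/((-7 - 24*(-24)) + 12283/(½)) = 1/((-7 + 576) + 12283*2) = 1/(569 + 24566) = 1/25135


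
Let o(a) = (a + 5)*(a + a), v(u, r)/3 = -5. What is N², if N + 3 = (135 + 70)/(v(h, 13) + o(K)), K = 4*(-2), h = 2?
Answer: 11236/1089 ≈ 10.318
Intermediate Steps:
v(u, r) = -15 (v(u, r) = 3*(-5) = -15)
K = -8
o(a) = 2*a*(5 + a) (o(a) = (5 + a)*(2*a) = 2*a*(5 + a))
N = 106/33 (N = -3 + (135 + 70)/(-15 + 2*(-8)*(5 - 8)) = -3 + 205/(-15 + 2*(-8)*(-3)) = -3 + 205/(-15 + 48) = -3 + 205/33 = 106/33 ≈ 3.2121)
N² = (106/33)² = 11236/1089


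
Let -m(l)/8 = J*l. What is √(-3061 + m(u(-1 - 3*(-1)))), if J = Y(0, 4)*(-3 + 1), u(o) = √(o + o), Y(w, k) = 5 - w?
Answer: I*√2901 ≈ 53.861*I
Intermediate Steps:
u(o) = √2*√o (u(o) = √(2*o) = √2*√o)
J = -10 (J = (5 - 1*0)*(-3 + 1) = (5 + 0)*(-2) = 5*(-2) = -10)
m(l) = 80*l (m(l) = -(-80)*l = 80*l)
√(-3061 + m(u(-1 - 3*(-1)))) = √(-3061 + 80*(√2*√(-1 - 3*(-1)))) = √(-3061 + 80*(√2*√(-1 + 3))) = √(-3061 + 80*(√2*√2)) = √(-3061 + 80*2) = √(-3061 + 160) = √(-2901) = I*√2901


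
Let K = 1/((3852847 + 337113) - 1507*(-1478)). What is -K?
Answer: -1/6417306 ≈ -1.5583e-7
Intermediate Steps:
K = 1/6417306 (K = 1/(4189960 + 2227346) = 1/6417306 ≈ 1.5583e-7)
-K = -1*1/6417306 = -1/6417306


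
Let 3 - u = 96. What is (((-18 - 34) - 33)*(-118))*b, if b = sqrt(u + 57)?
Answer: 60180*I ≈ 60180.0*I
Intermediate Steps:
u = -93 (u = 3 - 1*96 = 3 - 96 = -93)
b = 6*I (b = sqrt(-93 + 57) = sqrt(-36) = 6*I ≈ 6.0*I)
(((-18 - 34) - 33)*(-118))*b = (((-18 - 34) - 33)*(-118))*(6*I) = ((-52 - 33)*(-118))*(6*I) = (-85*(-118))*(6*I) = 10030*(6*I) = 60180*I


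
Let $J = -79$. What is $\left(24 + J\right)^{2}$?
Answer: $3025$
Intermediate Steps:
$\left(24 + J\right)^{2} = \left(24 - 79\right)^{2} = \left(-55\right)^{2} = 3025$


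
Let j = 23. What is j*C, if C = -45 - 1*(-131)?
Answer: 1978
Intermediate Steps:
C = 86 (C = -45 + 131 = 86)
j*C = 23*86 = 1978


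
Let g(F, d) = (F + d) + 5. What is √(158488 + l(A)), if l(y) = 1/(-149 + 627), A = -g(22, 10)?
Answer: √36211972670/478 ≈ 398.11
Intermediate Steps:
g(F, d) = 5 + F + d
A = -37 (A = -(5 + 22 + 10) = -1*37 = -37)
l(y) = 1/478
√(158488 + l(A)) = √(158488 + 1/478) = √(75757265/478) = √36211972670/478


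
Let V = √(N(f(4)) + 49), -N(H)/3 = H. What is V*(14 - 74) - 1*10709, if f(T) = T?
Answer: -10709 - 60*√37 ≈ -11074.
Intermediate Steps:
N(H) = -3*H
V = √37 (V = √(-3*4 + 49) = √(-12 + 49) = √37 ≈ 6.0828)
V*(14 - 74) - 1*10709 = √37*(14 - 74) - 1*10709 = √37*(-60) - 10709 = -60*√37 - 10709 = -10709 - 60*√37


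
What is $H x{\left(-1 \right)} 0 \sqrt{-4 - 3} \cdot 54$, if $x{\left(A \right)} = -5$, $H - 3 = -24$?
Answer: $0$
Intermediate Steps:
$H = -21$ ($H = 3 - 24 = -21$)
$H x{\left(-1 \right)} 0 \sqrt{-4 - 3} \cdot 54 = - 21 \left(-5\right) 0 \sqrt{-4 - 3} \cdot 54 = - 21 \cdot 0 \sqrt{-7} \cdot 54 = - 21 \cdot 0 i \sqrt{7} \cdot 54 = \left(-21\right) 0 \cdot 54 = 0 \cdot 54 = 0$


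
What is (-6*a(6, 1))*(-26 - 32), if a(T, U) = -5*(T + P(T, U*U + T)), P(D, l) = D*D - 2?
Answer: -69600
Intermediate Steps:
P(D, l) = -2 + D**2 (P(D, l) = D**2 - 2 = -2 + D**2)
a(T, U) = 10 - 5*T - 5*T**2 (a(T, U) = -5*(T + (-2 + T**2)) = -5*(-2 + T + T**2) = 10 - 5*T - 5*T**2)
(-6*a(6, 1))*(-26 - 32) = (-6*(10 - 5*6 - 5*6**2))*(-26 - 32) = -6*(10 - 30 - 5*36)*(-58) = -6*(10 - 30 - 180)*(-58) = -6*(-200)*(-58) = 1200*(-58) = -69600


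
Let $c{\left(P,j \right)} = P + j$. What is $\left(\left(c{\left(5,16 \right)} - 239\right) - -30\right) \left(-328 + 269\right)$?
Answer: $11092$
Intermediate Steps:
$\left(\left(c{\left(5,16 \right)} - 239\right) - -30\right) \left(-328 + 269\right) = \left(\left(\left(5 + 16\right) - 239\right) - -30\right) \left(-328 + 269\right) = \left(\left(21 - 239\right) + 30\right) \left(-59\right) = \left(-218 + 30\right) \left(-59\right) = \left(-188\right) \left(-59\right) = 11092$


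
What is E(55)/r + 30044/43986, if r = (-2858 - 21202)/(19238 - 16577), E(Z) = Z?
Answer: -190490413/35276772 ≈ -5.3999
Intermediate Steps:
r = -8020/887 (r = -24060/2661 = -24060*1/2661 = -8020/887 ≈ -9.0417)
E(55)/r + 30044/43986 = 55/(-8020/887) + 30044/43986 = 55*(-887/8020) + 30044*(1/43986) = -9757/1604 + 15022/21993 = -190490413/35276772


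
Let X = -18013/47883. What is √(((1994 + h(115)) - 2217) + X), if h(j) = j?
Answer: I*√248482938891/47883 ≈ 10.41*I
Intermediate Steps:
X = -18013/47883 (X = -18013*1/47883 = -18013/47883 ≈ -0.37619)
√(((1994 + h(115)) - 2217) + X) = √(((1994 + 115) - 2217) - 18013/47883) = √((2109 - 2217) - 18013/47883) = √(-108 - 18013/47883) = √(-5189377/47883) = I*√248482938891/47883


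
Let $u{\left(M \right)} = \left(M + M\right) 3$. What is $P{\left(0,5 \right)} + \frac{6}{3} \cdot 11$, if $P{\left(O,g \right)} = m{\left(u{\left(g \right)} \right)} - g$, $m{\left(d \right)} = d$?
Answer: $47$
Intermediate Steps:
$u{\left(M \right)} = 6 M$ ($u{\left(M \right)} = 2 M 3 = 6 M$)
$P{\left(O,g \right)} = 5 g$ ($P{\left(O,g \right)} = 6 g - g = 5 g$)
$P{\left(0,5 \right)} + \frac{6}{3} \cdot 11 = 5 \cdot 5 + \frac{6}{3} \cdot 11 = 25 + 6 \cdot \frac{1}{3} \cdot 11 = 25 + 2 \cdot 11 = 25 + 22 = 47$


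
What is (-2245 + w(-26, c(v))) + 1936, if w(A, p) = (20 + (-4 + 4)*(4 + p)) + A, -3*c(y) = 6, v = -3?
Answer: -315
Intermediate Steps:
c(y) = -2 (c(y) = -⅓*6 = -2)
w(A, p) = 20 + A (w(A, p) = (20 + 0*(4 + p)) + A = (20 + 0) + A = 20 + A)
(-2245 + w(-26, c(v))) + 1936 = (-2245 + (20 - 26)) + 1936 = (-2245 - 6) + 1936 = -2251 + 1936 = -315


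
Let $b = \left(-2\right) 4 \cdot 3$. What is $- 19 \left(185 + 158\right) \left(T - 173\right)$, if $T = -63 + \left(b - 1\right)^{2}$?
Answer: $-2535113$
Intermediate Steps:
$b = -24$ ($b = \left(-8\right) 3 = -24$)
$T = 562$ ($T = -63 + \left(-24 - 1\right)^{2} = -63 + \left(-25\right)^{2} = -63 + 625 = 562$)
$- 19 \left(185 + 158\right) \left(T - 173\right) = - 19 \left(185 + 158\right) \left(562 - 173\right) = - 19 \cdot 343 \left(562 - 173\right) = - 19 \cdot 343 \cdot 389 = \left(-19\right) 133427 = -2535113$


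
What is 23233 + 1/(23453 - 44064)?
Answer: 478855362/20611 ≈ 23233.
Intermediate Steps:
23233 + 1/(23453 - 44064) = 23233 + 1/(-20611) = 23233 - 1/20611 = 478855362/20611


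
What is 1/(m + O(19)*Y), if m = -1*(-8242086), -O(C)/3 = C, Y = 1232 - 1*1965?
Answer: 1/8283867 ≈ 1.2072e-7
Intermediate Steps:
Y = -733 (Y = 1232 - 1965 = -733)
O(C) = -3*C
m = 8242086
1/(m + O(19)*Y) = 1/(8242086 - 3*19*(-733)) = 1/(8242086 - 57*(-733)) = 1/(8242086 + 41781) = 1/8283867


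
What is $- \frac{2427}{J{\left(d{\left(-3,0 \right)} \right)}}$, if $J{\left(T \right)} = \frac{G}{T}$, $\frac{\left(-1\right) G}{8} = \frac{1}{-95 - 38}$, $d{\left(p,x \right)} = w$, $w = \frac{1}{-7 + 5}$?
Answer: $\frac{322791}{16} \approx 20174.0$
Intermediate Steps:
$w = - \frac{1}{2}$ ($w = \frac{1}{-2} = - \frac{1}{2} \approx -0.5$)
$d{\left(p,x \right)} = - \frac{1}{2}$
$G = \frac{8}{133}$ ($G = - \frac{8}{-95 - 38} = - \frac{8}{-133} = \left(-8\right) \left(- \frac{1}{133}\right) = \frac{8}{133} \approx 0.06015$)
$J{\left(T \right)} = \frac{8}{133 T}$
$- \frac{2427}{J{\left(d{\left(-3,0 \right)} \right)}} = - \frac{2427}{\frac{8}{133} \frac{1}{- \frac{1}{2}}} = - \frac{2427}{\frac{8}{133} \left(-2\right)} = - \frac{2427}{- \frac{16}{133}} = \left(-2427\right) \left(- \frac{133}{16}\right) = \frac{322791}{16}$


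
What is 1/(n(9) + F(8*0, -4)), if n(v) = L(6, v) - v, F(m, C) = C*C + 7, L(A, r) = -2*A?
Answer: ½ ≈ 0.50000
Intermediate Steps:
F(m, C) = 7 + C² (F(m, C) = C² + 7 = 7 + C²)
n(v) = -12 - v (n(v) = -2*6 - v = -12 - v)
1/(n(9) + F(8*0, -4)) = 1/((-12 - 1*9) + (7 + (-4)²)) = 1/((-12 - 9) + (7 + 16)) = 1/(-21 + 23) = 1/2 = ½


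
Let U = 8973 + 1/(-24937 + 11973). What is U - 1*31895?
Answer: -297160809/12964 ≈ -22922.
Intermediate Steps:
U = 116325971/12964 (U = 8973 + 1/(-12964) = 8973 - 1/12964 = 116325971/12964 ≈ 8973.0)
U - 1*31895 = 116325971/12964 - 1*31895 = 116325971/12964 - 31895 = -297160809/12964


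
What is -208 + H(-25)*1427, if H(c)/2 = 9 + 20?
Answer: 82558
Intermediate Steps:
H(c) = 58 (H(c) = 2*(9 + 20) = 2*29 = 58)
-208 + H(-25)*1427 = -208 + 58*1427 = -208 + 82766 = 82558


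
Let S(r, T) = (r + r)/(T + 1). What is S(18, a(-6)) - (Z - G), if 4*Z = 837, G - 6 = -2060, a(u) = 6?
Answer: -63227/28 ≈ -2258.1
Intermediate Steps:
S(r, T) = 2*r/(1 + T) (S(r, T) = (2*r)/(1 + T) = 2*r/(1 + T))
G = -2054 (G = 6 - 2060 = -2054)
Z = 837/4 (Z = (¼)*837 = 837/4 ≈ 209.25)
S(18, a(-6)) - (Z - G) = 2*18/(1 + 6) - (837/4 - 1*(-2054)) = 2*18/7 - (837/4 + 2054) = 2*18*(⅐) - 1*9053/4 = 36/7 - 9053/4 = -63227/28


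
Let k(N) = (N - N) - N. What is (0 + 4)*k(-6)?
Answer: 24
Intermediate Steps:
k(N) = -N (k(N) = 0 - N = -N)
(0 + 4)*k(-6) = (0 + 4)*(-1*(-6)) = 4*6 = 24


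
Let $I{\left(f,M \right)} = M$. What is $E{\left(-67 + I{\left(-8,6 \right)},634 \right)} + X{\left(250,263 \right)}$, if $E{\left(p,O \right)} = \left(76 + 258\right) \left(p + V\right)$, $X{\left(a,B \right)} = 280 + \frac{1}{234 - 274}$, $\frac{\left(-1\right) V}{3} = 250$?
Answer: $- \frac{10823761}{40} \approx -2.7059 \cdot 10^{5}$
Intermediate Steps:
$V = -750$ ($V = \left(-3\right) 250 = -750$)
$X{\left(a,B \right)} = \frac{11199}{40}$ ($X{\left(a,B \right)} = 280 + \frac{1}{-40} = 280 - \frac{1}{40} = \frac{11199}{40}$)
$E{\left(p,O \right)} = -250500 + 334 p$ ($E{\left(p,O \right)} = \left(76 + 258\right) \left(p - 750\right) = 334 \left(-750 + p\right) = -250500 + 334 p$)
$E{\left(-67 + I{\left(-8,6 \right)},634 \right)} + X{\left(250,263 \right)} = \left(-250500 + 334 \left(-67 + 6\right)\right) + \frac{11199}{40} = \left(-250500 + 334 \left(-61\right)\right) + \frac{11199}{40} = \left(-250500 - 20374\right) + \frac{11199}{40} = -270874 + \frac{11199}{40} = - \frac{10823761}{40}$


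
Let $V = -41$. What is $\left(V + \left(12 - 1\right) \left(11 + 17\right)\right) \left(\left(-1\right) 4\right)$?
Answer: $-1068$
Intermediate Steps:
$\left(V + \left(12 - 1\right) \left(11 + 17\right)\right) \left(\left(-1\right) 4\right) = \left(-41 + \left(12 - 1\right) \left(11 + 17\right)\right) \left(\left(-1\right) 4\right) = \left(-41 + 11 \cdot 28\right) \left(-4\right) = \left(-41 + 308\right) \left(-4\right) = 267 \left(-4\right) = -1068$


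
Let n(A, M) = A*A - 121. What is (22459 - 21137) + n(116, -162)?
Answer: 14657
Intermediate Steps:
n(A, M) = -121 + A² (n(A, M) = A² - 121 = -121 + A²)
(22459 - 21137) + n(116, -162) = (22459 - 21137) + (-121 + 116²) = 1322 + (-121 + 13456) = 1322 + 13335 = 14657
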